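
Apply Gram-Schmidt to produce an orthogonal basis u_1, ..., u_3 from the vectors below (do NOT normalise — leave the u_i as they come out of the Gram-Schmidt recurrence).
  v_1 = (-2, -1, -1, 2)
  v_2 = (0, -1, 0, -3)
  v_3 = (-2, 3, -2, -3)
Orthogonal basis:
  u_1 = (-2, -1, -1, 2)
  u_2 = (-1, -3/2, -1/2, -2)
  u_3 = (-2, 18/5, -2, -6/5)

Apply the Gram-Schmidt recurrence
  u_1 = v_1
  u_i = v_i − Σ_{j<i} ((v_i · u_j) / (u_j · u_j)) · u_j.

Step by step this gives:
  u_1 = (-2, -1, -1, 2)
  u_2 = (-1, -3/2, -1/2, -2)
  u_3 = (-2, 18/5, -2, -6/5)

Orthogonality check:
  u_2 · u_1 = 0 (should be 0)
  u_3 · u_1 = 0 (should be 0)
  u_3 · u_2 = 0 (should be 0)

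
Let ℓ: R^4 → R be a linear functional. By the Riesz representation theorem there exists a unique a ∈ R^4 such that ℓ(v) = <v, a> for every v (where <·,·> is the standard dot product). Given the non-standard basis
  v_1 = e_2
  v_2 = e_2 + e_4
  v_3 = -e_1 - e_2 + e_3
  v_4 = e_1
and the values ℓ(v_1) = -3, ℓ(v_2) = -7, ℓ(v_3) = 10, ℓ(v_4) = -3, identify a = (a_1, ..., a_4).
a = (-3, -3, 4, -4)

Write a = (a_1, ..., a_4) in the standard basis. For each basis vector v_i, ℓ(v_i) = <v_i, a> is a linear equation in the a_j's. Collect the n equations into a matrix system V a = ℓ, where row i of V is v_i (expressed in the standard basis). Since V is invertible (lower-triangular with 1s on the diagonal, up to permutation), solve by back-substitution:
  V =
[[0, 1, 0, 0],
 [0, 1, 0, 1],
 [-1, -1, 1, 0],
 [1, 0, 0, 0]]
  V a = (-3, -7, 10, -3)
Solving gives a = (-3, -3, 4, -4).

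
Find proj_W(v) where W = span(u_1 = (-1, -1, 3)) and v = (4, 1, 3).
proj_W(v) = (-4/11, -4/11, 12/11)

Set up U = [u_1 | ... | u_1] ∈ R^(3×1). The projector onto W = col(U) is P = U (U^T U)^(-1) U^T.
Compute U^T U =
  [11],
and U^T v = (4).
Solve U^T U · c = U^T v for the coefficients: c = (4/11). The projection is proj_W(v) = U c.
Check: (v - proj_W(v)) · u_1 = 0  (should be 0).
Result: proj_W(v) = (-4/11, -4/11, 12/11).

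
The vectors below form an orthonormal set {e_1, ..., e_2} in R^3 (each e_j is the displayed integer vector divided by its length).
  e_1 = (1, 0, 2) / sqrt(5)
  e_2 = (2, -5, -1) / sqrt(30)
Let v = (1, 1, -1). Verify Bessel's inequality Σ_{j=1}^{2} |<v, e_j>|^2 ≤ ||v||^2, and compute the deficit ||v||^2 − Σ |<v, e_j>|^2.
Σ |<v, e_j>|^2 = 1/3; ||v||^2 = 3; deficit = 8/3

Write each e_j = u_j / sqrt(<u_j, u_j>) where u_j is the displayed integer vector. Then <v, e_j> = <v, u_j> / sqrt(<u_j, u_j>), so |<v, e_j>|^2 = <v, u_j>^2 / <u_j, u_j>.
Coefficients: <v, e_1> = -1/sqrt(5), <v, e_2> = -2/sqrt(30).
Square and sum: Σ |<v, e_j>|^2 = 1/3.
Compute ||v||^2 = v·v = 3.
Deficit = 3 − 1/3 = 8/3 ≥ 0, confirming Bessel's inequality. (The deficit equals ||v − Σ <v,e_j> e_j||^2, the squared distance from v to span{e_j}.)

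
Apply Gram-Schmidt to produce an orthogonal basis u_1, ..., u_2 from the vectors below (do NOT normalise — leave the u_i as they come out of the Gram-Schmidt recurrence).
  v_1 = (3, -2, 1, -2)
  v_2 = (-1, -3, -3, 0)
Orthogonal basis:
  u_1 = (3, -2, 1, -2)
  u_2 = (-1, -3, -3, 0)

Apply the Gram-Schmidt recurrence
  u_1 = v_1
  u_i = v_i − Σ_{j<i} ((v_i · u_j) / (u_j · u_j)) · u_j.

Step by step this gives:
  u_1 = (3, -2, 1, -2)
  u_2 = (-1, -3, -3, 0)

Orthogonality check:
  u_2 · u_1 = 0 (should be 0)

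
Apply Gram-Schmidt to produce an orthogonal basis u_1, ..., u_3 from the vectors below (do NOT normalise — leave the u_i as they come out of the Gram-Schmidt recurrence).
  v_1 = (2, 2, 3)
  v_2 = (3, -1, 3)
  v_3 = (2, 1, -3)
Orthogonal basis:
  u_1 = (2, 2, 3)
  u_2 = (25/17, -43/17, 12/17)
  u_3 = (405/154, 135/154, -180/77)

Apply the Gram-Schmidt recurrence
  u_1 = v_1
  u_i = v_i − Σ_{j<i} ((v_i · u_j) / (u_j · u_j)) · u_j.

Step by step this gives:
  u_1 = (2, 2, 3)
  u_2 = (25/17, -43/17, 12/17)
  u_3 = (405/154, 135/154, -180/77)

Orthogonality check:
  u_2 · u_1 = 0 (should be 0)
  u_3 · u_1 = 0 (should be 0)
  u_3 · u_2 = 0 (should be 0)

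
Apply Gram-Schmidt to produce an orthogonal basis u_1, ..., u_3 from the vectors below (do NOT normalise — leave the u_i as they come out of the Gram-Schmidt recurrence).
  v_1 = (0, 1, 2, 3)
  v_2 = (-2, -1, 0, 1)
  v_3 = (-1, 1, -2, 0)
Orthogonal basis:
  u_1 = (0, 1, 2, 3)
  u_2 = (-2, -8/7, -2/7, 4/7)
  u_3 = (-1/2, 3/2, -3/2, 1/2)

Apply the Gram-Schmidt recurrence
  u_1 = v_1
  u_i = v_i − Σ_{j<i} ((v_i · u_j) / (u_j · u_j)) · u_j.

Step by step this gives:
  u_1 = (0, 1, 2, 3)
  u_2 = (-2, -8/7, -2/7, 4/7)
  u_3 = (-1/2, 3/2, -3/2, 1/2)

Orthogonality check:
  u_2 · u_1 = 0 (should be 0)
  u_3 · u_1 = 0 (should be 0)
  u_3 · u_2 = 0 (should be 0)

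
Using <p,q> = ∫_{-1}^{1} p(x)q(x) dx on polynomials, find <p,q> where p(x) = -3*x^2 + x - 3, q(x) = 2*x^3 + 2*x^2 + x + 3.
<p,q> = -434/15

Expand the product: p(x)·q(x) = -6*x^5 - 4*x^4 - 7*x^3 - 14*x^2 - 9.
∫_{-1}^{1} of each monomial x^k gives [2/(k+1) if k even, 0 if k odd]. Integrating term-by-term (or equivalently evaluating the antiderivative F(x) = -x^6 - 4*x^5/5 - 7*x^4/4 - 14*x^3/3 - 9*x at the endpoints):
  F(1) − F(−1) = -1033/60 − (703/60) = -434/15.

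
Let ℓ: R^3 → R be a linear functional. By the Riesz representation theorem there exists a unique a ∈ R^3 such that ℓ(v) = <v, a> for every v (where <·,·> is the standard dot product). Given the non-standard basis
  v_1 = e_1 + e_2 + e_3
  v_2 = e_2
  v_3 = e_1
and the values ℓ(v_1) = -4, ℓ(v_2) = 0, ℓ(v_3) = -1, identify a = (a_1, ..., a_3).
a = (-1, 0, -3)

Write a = (a_1, ..., a_3) in the standard basis. For each basis vector v_i, ℓ(v_i) = <v_i, a> is a linear equation in the a_j's. Collect the n equations into a matrix system V a = ℓ, where row i of V is v_i (expressed in the standard basis). Since V is invertible (lower-triangular with 1s on the diagonal, up to permutation), solve by back-substitution:
  V =
[[1, 1, 1],
 [0, 1, 0],
 [1, 0, 0]]
  V a = (-4, 0, -1)
Solving gives a = (-1, 0, -3).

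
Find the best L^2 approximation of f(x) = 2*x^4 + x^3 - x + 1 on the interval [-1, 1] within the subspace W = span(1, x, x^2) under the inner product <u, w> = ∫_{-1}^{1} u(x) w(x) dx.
g(x) = 12*x^2/7 - 2*x/5 + 29/35

The best approximation g ∈ W is the orthogonal projection of f onto W. Writing g = a_0 + a_1 x + a_2 x^2, the coefficients solve the normal equations G · a = b where
  G_{ij} = <φ_i, φ_j> and b_i = <f, φ_i>, with φ_0 = 1, φ_1 = x, φ_2 = x^2.
G =
  [2, 0, 2/3]
  [0, 2/3, 0]
  [2/3, 0, 2/5],
b = (14/5, -4/15, 26/21).
Solving gives a_0 = 29/35, a_1 = -2/5, a_2 = 12/7, so
  g(x) = 12*x^2/7 - 2*x/5 + 29/35.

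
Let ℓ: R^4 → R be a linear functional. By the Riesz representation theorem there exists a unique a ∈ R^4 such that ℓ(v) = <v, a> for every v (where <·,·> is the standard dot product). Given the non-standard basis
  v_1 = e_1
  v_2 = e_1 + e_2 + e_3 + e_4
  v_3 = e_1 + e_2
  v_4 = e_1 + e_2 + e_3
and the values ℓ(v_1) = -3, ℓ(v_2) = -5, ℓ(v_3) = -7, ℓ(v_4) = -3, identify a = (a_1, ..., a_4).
a = (-3, -4, 4, -2)

Write a = (a_1, ..., a_4) in the standard basis. For each basis vector v_i, ℓ(v_i) = <v_i, a> is a linear equation in the a_j's. Collect the n equations into a matrix system V a = ℓ, where row i of V is v_i (expressed in the standard basis). Since V is invertible (lower-triangular with 1s on the diagonal, up to permutation), solve by back-substitution:
  V =
[[1, 0, 0, 0],
 [1, 1, 1, 1],
 [1, 1, 0, 0],
 [1, 1, 1, 0]]
  V a = (-3, -5, -7, -3)
Solving gives a = (-3, -4, 4, -2).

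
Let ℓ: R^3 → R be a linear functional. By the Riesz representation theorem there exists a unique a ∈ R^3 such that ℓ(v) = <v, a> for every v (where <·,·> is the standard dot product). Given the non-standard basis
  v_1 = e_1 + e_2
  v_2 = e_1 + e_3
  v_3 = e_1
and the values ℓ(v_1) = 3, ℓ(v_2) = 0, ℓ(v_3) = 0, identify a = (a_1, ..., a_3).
a = (0, 3, 0)

Write a = (a_1, ..., a_3) in the standard basis. For each basis vector v_i, ℓ(v_i) = <v_i, a> is a linear equation in the a_j's. Collect the n equations into a matrix system V a = ℓ, where row i of V is v_i (expressed in the standard basis). Since V is invertible (lower-triangular with 1s on the diagonal, up to permutation), solve by back-substitution:
  V =
[[1, 1, 0],
 [1, 0, 1],
 [1, 0, 0]]
  V a = (3, 0, 0)
Solving gives a = (0, 3, 0).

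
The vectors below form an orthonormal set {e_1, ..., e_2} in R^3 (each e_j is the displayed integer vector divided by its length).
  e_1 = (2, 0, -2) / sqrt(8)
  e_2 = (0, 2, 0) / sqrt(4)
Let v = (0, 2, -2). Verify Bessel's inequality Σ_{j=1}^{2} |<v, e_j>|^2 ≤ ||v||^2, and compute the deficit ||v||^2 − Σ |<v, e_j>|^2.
Σ |<v, e_j>|^2 = 6; ||v||^2 = 8; deficit = 2

Write each e_j = u_j / sqrt(<u_j, u_j>) where u_j is the displayed integer vector. Then <v, e_j> = <v, u_j> / sqrt(<u_j, u_j>), so |<v, e_j>|^2 = <v, u_j>^2 / <u_j, u_j>.
Coefficients: <v, e_1> = 4/sqrt(8), <v, e_2> = 4/sqrt(4).
Square and sum: Σ |<v, e_j>|^2 = 6.
Compute ||v||^2 = v·v = 8.
Deficit = 8 − 6 = 2 ≥ 0, confirming Bessel's inequality. (The deficit equals ||v − Σ <v,e_j> e_j||^2, the squared distance from v to span{e_j}.)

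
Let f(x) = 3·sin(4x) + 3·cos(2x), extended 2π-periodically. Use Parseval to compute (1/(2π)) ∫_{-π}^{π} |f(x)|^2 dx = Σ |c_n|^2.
Σ |c_n|^2 = 9

Expand |f|^2 and use orthogonality of {sin(nx), cos(mx)} on [-π, π]:
  ∫_{-π}^{π} sin(nx)^2 dx = π, ∫ cos(mx)^2 dx = π, and cross terms integrate to 0.
So ∫_{-π}^{π} f(x)^2 dx = 3^2 · π + 3^2 · π = (9 + 9)π.
Divide by 2π: (9 + 9)/2 = 9.
By Parseval, this equals Σ |c_n|^2.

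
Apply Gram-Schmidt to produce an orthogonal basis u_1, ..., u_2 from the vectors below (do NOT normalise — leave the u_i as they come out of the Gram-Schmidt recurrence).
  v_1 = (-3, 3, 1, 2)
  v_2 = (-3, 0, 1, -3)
Orthogonal basis:
  u_1 = (-3, 3, 1, 2)
  u_2 = (-57/23, -12/23, 19/23, -77/23)

Apply the Gram-Schmidt recurrence
  u_1 = v_1
  u_i = v_i − Σ_{j<i} ((v_i · u_j) / (u_j · u_j)) · u_j.

Step by step this gives:
  u_1 = (-3, 3, 1, 2)
  u_2 = (-57/23, -12/23, 19/23, -77/23)

Orthogonality check:
  u_2 · u_1 = 0 (should be 0)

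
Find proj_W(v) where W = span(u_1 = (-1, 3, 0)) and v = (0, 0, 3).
proj_W(v) = (0, 0, 0)

Set up U = [u_1 | ... | u_1] ∈ R^(3×1). The projector onto W = col(U) is P = U (U^T U)^(-1) U^T.
Compute U^T U =
  [10],
and U^T v = (0).
Solve U^T U · c = U^T v for the coefficients: c = (0). The projection is proj_W(v) = U c.
Check: (v - proj_W(v)) · u_1 = 0  (should be 0).
Result: proj_W(v) = (0, 0, 0).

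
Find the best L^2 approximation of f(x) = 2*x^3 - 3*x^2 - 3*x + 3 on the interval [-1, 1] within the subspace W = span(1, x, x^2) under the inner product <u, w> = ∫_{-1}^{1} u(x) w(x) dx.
g(x) = -3*x^2 - 9*x/5 + 3

The best approximation g ∈ W is the orthogonal projection of f onto W. Writing g = a_0 + a_1 x + a_2 x^2, the coefficients solve the normal equations G · a = b where
  G_{ij} = <φ_i, φ_j> and b_i = <f, φ_i>, with φ_0 = 1, φ_1 = x, φ_2 = x^2.
G =
  [2, 0, 2/3]
  [0, 2/3, 0]
  [2/3, 0, 2/5],
b = (4, -6/5, 4/5).
Solving gives a_0 = 3, a_1 = -9/5, a_2 = -3, so
  g(x) = -3*x^2 - 9*x/5 + 3.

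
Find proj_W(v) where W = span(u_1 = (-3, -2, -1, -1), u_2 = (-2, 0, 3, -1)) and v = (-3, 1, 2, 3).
proj_W(v) = (-115/97, 8/97, 389/194, -119/194)

Set up U = [u_1 | ... | u_2] ∈ R^(4×2). The projector onto W = col(U) is P = U (U^T U)^(-1) U^T.
Compute U^T U =
  [15, 4]
  [4, 14],
and U^T v = (2, 9).
Solve U^T U · c = U^T v for the coefficients: c = (-4/97, 127/194). The projection is proj_W(v) = U c.
Check: (v - proj_W(v)) · u_1 = 0  (should be 0).
Check: (v - proj_W(v)) · u_2 = 0  (should be 0).
Result: proj_W(v) = (-115/97, 8/97, 389/194, -119/194).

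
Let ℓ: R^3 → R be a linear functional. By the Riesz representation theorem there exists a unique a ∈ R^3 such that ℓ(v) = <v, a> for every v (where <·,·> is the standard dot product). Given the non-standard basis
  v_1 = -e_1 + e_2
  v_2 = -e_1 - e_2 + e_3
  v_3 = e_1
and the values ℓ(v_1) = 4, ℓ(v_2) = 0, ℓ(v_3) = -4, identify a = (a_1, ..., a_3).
a = (-4, 0, -4)

Write a = (a_1, ..., a_3) in the standard basis. For each basis vector v_i, ℓ(v_i) = <v_i, a> is a linear equation in the a_j's. Collect the n equations into a matrix system V a = ℓ, where row i of V is v_i (expressed in the standard basis). Since V is invertible (lower-triangular with 1s on the diagonal, up to permutation), solve by back-substitution:
  V =
[[-1, 1, 0],
 [-1, -1, 1],
 [1, 0, 0]]
  V a = (4, 0, -4)
Solving gives a = (-4, 0, -4).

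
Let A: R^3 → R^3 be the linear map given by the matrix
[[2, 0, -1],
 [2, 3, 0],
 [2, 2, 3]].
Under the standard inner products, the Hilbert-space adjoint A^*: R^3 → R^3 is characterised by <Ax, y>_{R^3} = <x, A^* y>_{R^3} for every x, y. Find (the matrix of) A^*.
A^* = A^T =
[[2, 2, 2],
 [0, 3, 2],
 [-1, 0, 3]]

For real matrices with standard dot products, the defining identity <Ax, y> = <x, A^* y> gives (Ax)^T y = x^T (A^*) y, i.e. x^T A^T y = x^T (A^*) y. Since this holds for all x, y, we must have A^* = A^T. Therefore
A^* =
[[2, 2, 2],
 [0, 3, 2],
 [-1, 0, 3]].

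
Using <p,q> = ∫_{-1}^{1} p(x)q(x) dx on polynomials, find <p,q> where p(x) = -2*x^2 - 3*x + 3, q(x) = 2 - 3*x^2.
<p,q> = 86/15

Expand the product: p(x)·q(x) = 6*x^4 + 9*x^3 - 13*x^2 - 6*x + 6.
∫_{-1}^{1} of each monomial x^k gives [2/(k+1) if k even, 0 if k odd]. Integrating term-by-term (or equivalently evaluating the antiderivative F(x) = 6*x^5/5 + 9*x^4/4 - 13*x^3/3 - 3*x^2 + 6*x at the endpoints):
  F(1) − F(−1) = 127/60 − (-217/60) = 86/15.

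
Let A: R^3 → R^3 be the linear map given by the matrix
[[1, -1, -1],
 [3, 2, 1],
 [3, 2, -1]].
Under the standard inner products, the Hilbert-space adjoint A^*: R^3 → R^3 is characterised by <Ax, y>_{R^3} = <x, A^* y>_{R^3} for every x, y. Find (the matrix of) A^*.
A^* = A^T =
[[1, 3, 3],
 [-1, 2, 2],
 [-1, 1, -1]]

For real matrices with standard dot products, the defining identity <Ax, y> = <x, A^* y> gives (Ax)^T y = x^T (A^*) y, i.e. x^T A^T y = x^T (A^*) y. Since this holds for all x, y, we must have A^* = A^T. Therefore
A^* =
[[1, 3, 3],
 [-1, 2, 2],
 [-1, 1, -1]].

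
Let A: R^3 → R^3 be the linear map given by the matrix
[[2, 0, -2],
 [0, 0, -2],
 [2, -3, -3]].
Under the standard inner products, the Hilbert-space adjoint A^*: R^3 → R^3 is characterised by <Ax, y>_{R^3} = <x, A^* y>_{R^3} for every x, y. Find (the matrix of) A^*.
A^* = A^T =
[[2, 0, 2],
 [0, 0, -3],
 [-2, -2, -3]]

For real matrices with standard dot products, the defining identity <Ax, y> = <x, A^* y> gives (Ax)^T y = x^T (A^*) y, i.e. x^T A^T y = x^T (A^*) y. Since this holds for all x, y, we must have A^* = A^T. Therefore
A^* =
[[2, 0, 2],
 [0, 0, -3],
 [-2, -2, -3]].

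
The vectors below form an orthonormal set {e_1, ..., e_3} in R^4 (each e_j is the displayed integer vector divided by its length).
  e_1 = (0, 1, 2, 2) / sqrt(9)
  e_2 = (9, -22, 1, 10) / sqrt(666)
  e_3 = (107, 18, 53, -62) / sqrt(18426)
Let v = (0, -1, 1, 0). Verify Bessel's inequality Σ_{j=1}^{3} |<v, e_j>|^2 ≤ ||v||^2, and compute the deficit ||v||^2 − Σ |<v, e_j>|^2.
Σ |<v, e_j>|^2 = 242/249; ||v||^2 = 2; deficit = 256/249

Write each e_j = u_j / sqrt(<u_j, u_j>) where u_j is the displayed integer vector. Then <v, e_j> = <v, u_j> / sqrt(<u_j, u_j>), so |<v, e_j>|^2 = <v, u_j>^2 / <u_j, u_j>.
Coefficients: <v, e_1> = 1/sqrt(9), <v, e_2> = 23/sqrt(666), <v, e_3> = 35/sqrt(18426).
Square and sum: Σ |<v, e_j>|^2 = 242/249.
Compute ||v||^2 = v·v = 2.
Deficit = 2 − 242/249 = 256/249 ≥ 0, confirming Bessel's inequality. (The deficit equals ||v − Σ <v,e_j> e_j||^2, the squared distance from v to span{e_j}.)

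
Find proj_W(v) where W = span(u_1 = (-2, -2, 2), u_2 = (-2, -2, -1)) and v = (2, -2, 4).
proj_W(v) = (0, 0, 4)

Set up U = [u_1 | ... | u_2] ∈ R^(3×2). The projector onto W = col(U) is P = U (U^T U)^(-1) U^T.
Compute U^T U =
  [12, 6]
  [6, 9],
and U^T v = (8, -4).
Solve U^T U · c = U^T v for the coefficients: c = (4/3, -4/3). The projection is proj_W(v) = U c.
Check: (v - proj_W(v)) · u_1 = 0  (should be 0).
Check: (v - proj_W(v)) · u_2 = 0  (should be 0).
Result: proj_W(v) = (0, 0, 4).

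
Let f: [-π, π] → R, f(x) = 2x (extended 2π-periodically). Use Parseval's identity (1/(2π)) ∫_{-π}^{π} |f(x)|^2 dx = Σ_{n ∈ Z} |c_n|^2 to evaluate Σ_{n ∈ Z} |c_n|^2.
Σ |c_n|^2 = 4π^2/3

Expand and integrate term by term over [-π, π]:
  ∫ (2x)^2 dx = 4·(2π^3/3); ∫ 2·2·(0)·x dx = 0 (odd integrand); ∫ 0^2 dx = 0·2π.
So (1/(2π)) ∫_{-π}^{π} (2x)^2 dx = 4π^2/3 + 0 = 4π^2/3.
Parseval ⇒ Σ |c_n|^2 = 4π^2/3.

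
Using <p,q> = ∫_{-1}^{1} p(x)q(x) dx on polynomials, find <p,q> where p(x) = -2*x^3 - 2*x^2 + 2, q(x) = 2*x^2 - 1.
<p,q> = -8/5

Expand the product: p(x)·q(x) = -4*x^5 - 4*x^4 + 2*x^3 + 6*x^2 - 2.
∫_{-1}^{1} of each monomial x^k gives [2/(k+1) if k even, 0 if k odd]. Integrating term-by-term (or equivalently evaluating the antiderivative F(x) = -2*x^6/3 - 4*x^5/5 + x^4/2 + 2*x^3 - 2*x at the endpoints):
  F(1) − F(−1) = -29/30 − (19/30) = -8/5.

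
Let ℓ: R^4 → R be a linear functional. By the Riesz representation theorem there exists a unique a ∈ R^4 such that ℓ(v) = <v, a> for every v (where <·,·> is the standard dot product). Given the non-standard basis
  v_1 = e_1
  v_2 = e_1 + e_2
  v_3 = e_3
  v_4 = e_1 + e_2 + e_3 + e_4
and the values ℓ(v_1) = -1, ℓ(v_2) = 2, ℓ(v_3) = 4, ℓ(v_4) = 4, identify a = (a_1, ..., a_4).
a = (-1, 3, 4, -2)

Write a = (a_1, ..., a_4) in the standard basis. For each basis vector v_i, ℓ(v_i) = <v_i, a> is a linear equation in the a_j's. Collect the n equations into a matrix system V a = ℓ, where row i of V is v_i (expressed in the standard basis). Since V is invertible (lower-triangular with 1s on the diagonal, up to permutation), solve by back-substitution:
  V =
[[1, 0, 0, 0],
 [1, 1, 0, 0],
 [0, 0, 1, 0],
 [1, 1, 1, 1]]
  V a = (-1, 2, 4, 4)
Solving gives a = (-1, 3, 4, -2).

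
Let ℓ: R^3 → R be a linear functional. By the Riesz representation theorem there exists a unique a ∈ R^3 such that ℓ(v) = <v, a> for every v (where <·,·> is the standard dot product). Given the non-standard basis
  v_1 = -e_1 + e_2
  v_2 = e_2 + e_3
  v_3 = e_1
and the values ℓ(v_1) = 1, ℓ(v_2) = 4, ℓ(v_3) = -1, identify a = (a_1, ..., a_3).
a = (-1, 0, 4)

Write a = (a_1, ..., a_3) in the standard basis. For each basis vector v_i, ℓ(v_i) = <v_i, a> is a linear equation in the a_j's. Collect the n equations into a matrix system V a = ℓ, where row i of V is v_i (expressed in the standard basis). Since V is invertible (lower-triangular with 1s on the diagonal, up to permutation), solve by back-substitution:
  V =
[[-1, 1, 0],
 [0, 1, 1],
 [1, 0, 0]]
  V a = (1, 4, -1)
Solving gives a = (-1, 0, 4).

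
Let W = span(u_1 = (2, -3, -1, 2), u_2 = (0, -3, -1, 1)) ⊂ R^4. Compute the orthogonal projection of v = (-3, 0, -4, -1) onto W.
proj_W(v) = (-80/27, -11/9, -11/27, -29/27)

Set up U = [u_1 | ... | u_2] ∈ R^(4×2). The projector onto W = col(U) is P = U (U^T U)^(-1) U^T.
Compute U^T U =
  [18, 12]
  [12, 11],
and U^T v = (-4, 3).
Solve U^T U · c = U^T v for the coefficients: c = (-40/27, 17/9). The projection is proj_W(v) = U c.
Check: (v - proj_W(v)) · u_1 = 0  (should be 0).
Check: (v - proj_W(v)) · u_2 = 0  (should be 0).
Result: proj_W(v) = (-80/27, -11/9, -11/27, -29/27).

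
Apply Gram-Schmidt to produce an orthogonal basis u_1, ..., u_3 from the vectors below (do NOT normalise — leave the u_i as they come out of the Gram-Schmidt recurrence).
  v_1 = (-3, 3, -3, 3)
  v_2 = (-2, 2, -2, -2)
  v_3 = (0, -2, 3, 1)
Orthogonal basis:
  u_1 = (-3, 3, -3, 3)
  u_2 = (-1, 1, -1, -3)
  u_3 = (-5/3, -1/3, 4/3, 0)

Apply the Gram-Schmidt recurrence
  u_1 = v_1
  u_i = v_i − Σ_{j<i} ((v_i · u_j) / (u_j · u_j)) · u_j.

Step by step this gives:
  u_1 = (-3, 3, -3, 3)
  u_2 = (-1, 1, -1, -3)
  u_3 = (-5/3, -1/3, 4/3, 0)

Orthogonality check:
  u_2 · u_1 = 0 (should be 0)
  u_3 · u_1 = 0 (should be 0)
  u_3 · u_2 = 0 (should be 0)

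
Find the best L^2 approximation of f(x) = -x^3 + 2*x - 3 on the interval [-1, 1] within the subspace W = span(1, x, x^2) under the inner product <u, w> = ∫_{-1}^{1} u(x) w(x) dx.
g(x) = 7*x/5 - 3

The best approximation g ∈ W is the orthogonal projection of f onto W. Writing g = a_0 + a_1 x + a_2 x^2, the coefficients solve the normal equations G · a = b where
  G_{ij} = <φ_i, φ_j> and b_i = <f, φ_i>, with φ_0 = 1, φ_1 = x, φ_2 = x^2.
G =
  [2, 0, 2/3]
  [0, 2/3, 0]
  [2/3, 0, 2/5],
b = (-6, 14/15, -2).
Solving gives a_0 = -3, a_1 = 7/5, a_2 = 0, so
  g(x) = 7*x/5 - 3.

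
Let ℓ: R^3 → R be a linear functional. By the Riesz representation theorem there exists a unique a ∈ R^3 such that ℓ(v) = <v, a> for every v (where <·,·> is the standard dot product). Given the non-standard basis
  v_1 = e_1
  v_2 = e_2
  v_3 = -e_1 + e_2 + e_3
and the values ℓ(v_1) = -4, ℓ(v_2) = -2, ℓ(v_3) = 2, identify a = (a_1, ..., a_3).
a = (-4, -2, 0)

Write a = (a_1, ..., a_3) in the standard basis. For each basis vector v_i, ℓ(v_i) = <v_i, a> is a linear equation in the a_j's. Collect the n equations into a matrix system V a = ℓ, where row i of V is v_i (expressed in the standard basis). Since V is invertible (lower-triangular with 1s on the diagonal, up to permutation), solve by back-substitution:
  V =
[[1, 0, 0],
 [0, 1, 0],
 [-1, 1, 1]]
  V a = (-4, -2, 2)
Solving gives a = (-4, -2, 0).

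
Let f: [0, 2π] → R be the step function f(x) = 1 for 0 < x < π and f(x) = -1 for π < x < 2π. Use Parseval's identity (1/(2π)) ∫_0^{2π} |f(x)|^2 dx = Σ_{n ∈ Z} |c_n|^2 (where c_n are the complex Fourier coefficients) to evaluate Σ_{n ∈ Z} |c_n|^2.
Σ |c_n|^2 = 1

Parseval equates the L^2 energy of f (normalised by 1/(2π)) with the ℓ^2 sum of its Fourier coefficients: (1/(2π)) ∫_0^{2π} |f|^2 = Σ |c_n|^2.
Compute the left side: (1/(2π)) [∫_0^π 1^2 dx + ∫_π^{2π} (-1)^2 dx] = (1/(2π)) · (1π + 1π) = (1 + 1)/2 = 1.
So Σ_{n ∈ Z} |c_n|^2 = 1.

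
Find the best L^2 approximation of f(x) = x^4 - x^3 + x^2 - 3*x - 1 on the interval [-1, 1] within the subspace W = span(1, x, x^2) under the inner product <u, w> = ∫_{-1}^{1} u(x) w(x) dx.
g(x) = 13*x^2/7 - 18*x/5 - 38/35

The best approximation g ∈ W is the orthogonal projection of f onto W. Writing g = a_0 + a_1 x + a_2 x^2, the coefficients solve the normal equations G · a = b where
  G_{ij} = <φ_i, φ_j> and b_i = <f, φ_i>, with φ_0 = 1, φ_1 = x, φ_2 = x^2.
G =
  [2, 0, 2/3]
  [0, 2/3, 0]
  [2/3, 0, 2/5],
b = (-14/15, -12/5, 2/105).
Solving gives a_0 = -38/35, a_1 = -18/5, a_2 = 13/7, so
  g(x) = 13*x^2/7 - 18*x/5 - 38/35.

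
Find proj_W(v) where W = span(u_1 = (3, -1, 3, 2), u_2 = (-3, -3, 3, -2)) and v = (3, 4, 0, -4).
proj_W(v) = (147/178, 253/178, -153/89, 49/89)

Set up U = [u_1 | ... | u_2] ∈ R^(4×2). The projector onto W = col(U) is P = U (U^T U)^(-1) U^T.
Compute U^T U =
  [23, -1]
  [-1, 31],
and U^T v = (-3, -13).
Solve U^T U · c = U^T v for the coefficients: c = (-53/356, -151/356). The projection is proj_W(v) = U c.
Check: (v - proj_W(v)) · u_1 = 0  (should be 0).
Check: (v - proj_W(v)) · u_2 = 0  (should be 0).
Result: proj_W(v) = (147/178, 253/178, -153/89, 49/89).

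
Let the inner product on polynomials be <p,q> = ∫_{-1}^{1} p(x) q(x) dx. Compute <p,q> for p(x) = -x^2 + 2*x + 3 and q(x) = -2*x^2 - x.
<p,q> = -68/15

Expand the product: p(x)·q(x) = 2*x^4 - 3*x^3 - 8*x^2 - 3*x.
∫_{-1}^{1} of each monomial x^k gives [2/(k+1) if k even, 0 if k odd]. Integrating term-by-term (or equivalently evaluating the antiderivative F(x) = 2*x^5/5 - 3*x^4/4 - 8*x^3/3 - 3*x^2/2 at the endpoints):
  F(1) − F(−1) = -271/60 − (1/60) = -68/15.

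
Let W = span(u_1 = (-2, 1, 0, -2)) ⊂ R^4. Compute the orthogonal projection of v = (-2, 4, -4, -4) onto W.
proj_W(v) = (-32/9, 16/9, 0, -32/9)

Set up U = [u_1 | ... | u_1] ∈ R^(4×1). The projector onto W = col(U) is P = U (U^T U)^(-1) U^T.
Compute U^T U =
  [9],
and U^T v = (16).
Solve U^T U · c = U^T v for the coefficients: c = (16/9). The projection is proj_W(v) = U c.
Check: (v - proj_W(v)) · u_1 = 0  (should be 0).
Result: proj_W(v) = (-32/9, 16/9, 0, -32/9).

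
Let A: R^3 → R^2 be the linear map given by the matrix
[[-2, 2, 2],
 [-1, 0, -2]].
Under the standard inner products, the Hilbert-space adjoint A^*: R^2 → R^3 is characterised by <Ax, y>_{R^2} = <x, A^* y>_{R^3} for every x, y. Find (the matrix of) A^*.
A^* = A^T =
[[-2, -1],
 [2, 0],
 [2, -2]]

For real matrices with standard dot products, the defining identity <Ax, y> = <x, A^* y> gives (Ax)^T y = x^T (A^*) y, i.e. x^T A^T y = x^T (A^*) y. Since this holds for all x, y, we must have A^* = A^T. Therefore
A^* =
[[-2, -1],
 [2, 0],
 [2, -2]].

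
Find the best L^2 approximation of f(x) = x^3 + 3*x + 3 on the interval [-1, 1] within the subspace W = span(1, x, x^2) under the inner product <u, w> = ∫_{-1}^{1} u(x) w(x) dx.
g(x) = 18*x/5 + 3

The best approximation g ∈ W is the orthogonal projection of f onto W. Writing g = a_0 + a_1 x + a_2 x^2, the coefficients solve the normal equations G · a = b where
  G_{ij} = <φ_i, φ_j> and b_i = <f, φ_i>, with φ_0 = 1, φ_1 = x, φ_2 = x^2.
G =
  [2, 0, 2/3]
  [0, 2/3, 0]
  [2/3, 0, 2/5],
b = (6, 12/5, 2).
Solving gives a_0 = 3, a_1 = 18/5, a_2 = 0, so
  g(x) = 18*x/5 + 3.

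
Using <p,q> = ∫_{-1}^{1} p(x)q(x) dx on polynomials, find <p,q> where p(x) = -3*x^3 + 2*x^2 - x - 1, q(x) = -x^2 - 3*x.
<p,q> = 82/15

Expand the product: p(x)·q(x) = 3*x^5 + 7*x^4 - 5*x^3 + 4*x^2 + 3*x.
∫_{-1}^{1} of each monomial x^k gives [2/(k+1) if k even, 0 if k odd]. Integrating term-by-term (or equivalently evaluating the antiderivative F(x) = x^6/2 + 7*x^5/5 - 5*x^4/4 + 4*x^3/3 + 3*x^2/2 at the endpoints):
  F(1) − F(−1) = 209/60 − (-119/60) = 82/15.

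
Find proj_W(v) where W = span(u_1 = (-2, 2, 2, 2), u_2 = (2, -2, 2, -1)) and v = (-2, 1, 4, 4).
proj_W(v) = (-87/43, 87/43, 187/43, 112/43)

Set up U = [u_1 | ... | u_2] ∈ R^(4×2). The projector onto W = col(U) is P = U (U^T U)^(-1) U^T.
Compute U^T U =
  [16, -6]
  [-6, 13],
and U^T v = (22, -2).
Solve U^T U · c = U^T v for the coefficients: c = (137/86, 25/43). The projection is proj_W(v) = U c.
Check: (v - proj_W(v)) · u_1 = 0  (should be 0).
Check: (v - proj_W(v)) · u_2 = 0  (should be 0).
Result: proj_W(v) = (-87/43, 87/43, 187/43, 112/43).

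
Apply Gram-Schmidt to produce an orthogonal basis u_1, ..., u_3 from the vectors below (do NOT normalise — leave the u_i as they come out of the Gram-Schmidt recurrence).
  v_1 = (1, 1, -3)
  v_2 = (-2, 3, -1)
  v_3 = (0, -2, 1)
Orthogonal basis:
  u_1 = (1, 1, -3)
  u_2 = (-26/11, 29/11, 1/11)
  u_3 = (-12/23, -21/46, -15/46)

Apply the Gram-Schmidt recurrence
  u_1 = v_1
  u_i = v_i − Σ_{j<i} ((v_i · u_j) / (u_j · u_j)) · u_j.

Step by step this gives:
  u_1 = (1, 1, -3)
  u_2 = (-26/11, 29/11, 1/11)
  u_3 = (-12/23, -21/46, -15/46)

Orthogonality check:
  u_2 · u_1 = 0 (should be 0)
  u_3 · u_1 = 0 (should be 0)
  u_3 · u_2 = 0 (should be 0)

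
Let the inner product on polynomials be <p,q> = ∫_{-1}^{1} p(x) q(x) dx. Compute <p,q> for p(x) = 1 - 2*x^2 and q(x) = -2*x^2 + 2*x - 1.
<p,q> = -2/5

Expand the product: p(x)·q(x) = 4*x^4 - 4*x^3 + 2*x - 1.
∫_{-1}^{1} of each monomial x^k gives [2/(k+1) if k even, 0 if k odd]. Integrating term-by-term (or equivalently evaluating the antiderivative F(x) = 4*x^5/5 - x^4 + x^2 - x at the endpoints):
  F(1) − F(−1) = -1/5 − (1/5) = -2/5.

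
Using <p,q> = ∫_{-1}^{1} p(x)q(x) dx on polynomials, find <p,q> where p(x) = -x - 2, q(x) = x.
<p,q> = -2/3

Expand the product: p(x)·q(x) = -x^2 - 2*x.
∫_{-1}^{1} of each monomial x^k gives [2/(k+1) if k even, 0 if k odd]. Integrating term-by-term (or equivalently evaluating the antiderivative F(x) = -x^3/3 - x^2 at the endpoints):
  F(1) − F(−1) = -4/3 − (-2/3) = -2/3.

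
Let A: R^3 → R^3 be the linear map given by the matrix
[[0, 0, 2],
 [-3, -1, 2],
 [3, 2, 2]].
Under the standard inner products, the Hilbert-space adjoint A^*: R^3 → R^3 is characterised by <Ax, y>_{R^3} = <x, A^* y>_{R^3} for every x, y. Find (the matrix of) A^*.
A^* = A^T =
[[0, -3, 3],
 [0, -1, 2],
 [2, 2, 2]]

For real matrices with standard dot products, the defining identity <Ax, y> = <x, A^* y> gives (Ax)^T y = x^T (A^*) y, i.e. x^T A^T y = x^T (A^*) y. Since this holds for all x, y, we must have A^* = A^T. Therefore
A^* =
[[0, -3, 3],
 [0, -1, 2],
 [2, 2, 2]].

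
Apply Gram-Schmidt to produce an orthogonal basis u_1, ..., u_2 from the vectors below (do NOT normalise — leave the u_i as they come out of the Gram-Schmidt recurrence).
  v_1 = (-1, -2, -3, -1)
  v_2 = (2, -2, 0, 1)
Orthogonal basis:
  u_1 = (-1, -2, -3, -1)
  u_2 = (31/15, -28/15, 1/5, 16/15)

Apply the Gram-Schmidt recurrence
  u_1 = v_1
  u_i = v_i − Σ_{j<i} ((v_i · u_j) / (u_j · u_j)) · u_j.

Step by step this gives:
  u_1 = (-1, -2, -3, -1)
  u_2 = (31/15, -28/15, 1/5, 16/15)

Orthogonality check:
  u_2 · u_1 = 0 (should be 0)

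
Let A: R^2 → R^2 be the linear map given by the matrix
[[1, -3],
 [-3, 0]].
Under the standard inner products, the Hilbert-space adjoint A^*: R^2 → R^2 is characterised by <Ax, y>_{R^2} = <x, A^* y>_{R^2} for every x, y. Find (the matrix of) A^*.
A^* = A^T =
[[1, -3],
 [-3, 0]]

For real matrices with standard dot products, the defining identity <Ax, y> = <x, A^* y> gives (Ax)^T y = x^T (A^*) y, i.e. x^T A^T y = x^T (A^*) y. Since this holds for all x, y, we must have A^* = A^T. Therefore
A^* =
[[1, -3],
 [-3, 0]].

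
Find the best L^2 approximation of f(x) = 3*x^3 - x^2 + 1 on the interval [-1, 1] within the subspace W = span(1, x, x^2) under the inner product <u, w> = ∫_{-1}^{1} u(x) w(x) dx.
g(x) = -x^2 + 9*x/5 + 1

The best approximation g ∈ W is the orthogonal projection of f onto W. Writing g = a_0 + a_1 x + a_2 x^2, the coefficients solve the normal equations G · a = b where
  G_{ij} = <φ_i, φ_j> and b_i = <f, φ_i>, with φ_0 = 1, φ_1 = x, φ_2 = x^2.
G =
  [2, 0, 2/3]
  [0, 2/3, 0]
  [2/3, 0, 2/5],
b = (4/3, 6/5, 4/15).
Solving gives a_0 = 1, a_1 = 9/5, a_2 = -1, so
  g(x) = -x^2 + 9*x/5 + 1.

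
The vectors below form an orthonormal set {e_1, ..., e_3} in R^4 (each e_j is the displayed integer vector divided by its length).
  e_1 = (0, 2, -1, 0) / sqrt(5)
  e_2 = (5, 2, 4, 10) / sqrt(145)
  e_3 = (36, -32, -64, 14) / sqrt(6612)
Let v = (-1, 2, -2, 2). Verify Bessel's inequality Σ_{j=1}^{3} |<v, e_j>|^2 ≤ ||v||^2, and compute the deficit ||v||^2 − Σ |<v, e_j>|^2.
Σ |<v, e_j>|^2 = 485/57; ||v||^2 = 13; deficit = 256/57

Write each e_j = u_j / sqrt(<u_j, u_j>) where u_j is the displayed integer vector. Then <v, e_j> = <v, u_j> / sqrt(<u_j, u_j>), so |<v, e_j>|^2 = <v, u_j>^2 / <u_j, u_j>.
Coefficients: <v, e_1> = 6/sqrt(5), <v, e_2> = 11/sqrt(145), <v, e_3> = 56/sqrt(6612).
Square and sum: Σ |<v, e_j>|^2 = 485/57.
Compute ||v||^2 = v·v = 13.
Deficit = 13 − 485/57 = 256/57 ≥ 0, confirming Bessel's inequality. (The deficit equals ||v − Σ <v,e_j> e_j||^2, the squared distance from v to span{e_j}.)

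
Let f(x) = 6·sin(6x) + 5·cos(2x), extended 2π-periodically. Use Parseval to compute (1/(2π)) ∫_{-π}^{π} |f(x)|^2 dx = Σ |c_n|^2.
Σ |c_n|^2 = 61/2

Expand |f|^2 and use orthogonality of {sin(nx), cos(mx)} on [-π, π]:
  ∫_{-π}^{π} sin(nx)^2 dx = π, ∫ cos(mx)^2 dx = π, and cross terms integrate to 0.
So ∫_{-π}^{π} f(x)^2 dx = 6^2 · π + 5^2 · π = (36 + 25)π.
Divide by 2π: (36 + 25)/2 = 61/2.
By Parseval, this equals Σ |c_n|^2.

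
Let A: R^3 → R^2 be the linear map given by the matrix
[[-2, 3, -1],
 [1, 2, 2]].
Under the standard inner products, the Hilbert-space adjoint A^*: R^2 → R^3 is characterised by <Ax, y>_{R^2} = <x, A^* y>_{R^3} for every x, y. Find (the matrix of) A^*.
A^* = A^T =
[[-2, 1],
 [3, 2],
 [-1, 2]]

For real matrices with standard dot products, the defining identity <Ax, y> = <x, A^* y> gives (Ax)^T y = x^T (A^*) y, i.e. x^T A^T y = x^T (A^*) y. Since this holds for all x, y, we must have A^* = A^T. Therefore
A^* =
[[-2, 1],
 [3, 2],
 [-1, 2]].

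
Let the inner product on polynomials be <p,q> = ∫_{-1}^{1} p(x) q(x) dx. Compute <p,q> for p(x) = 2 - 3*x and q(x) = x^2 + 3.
<p,q> = 40/3

Expand the product: p(x)·q(x) = -3*x^3 + 2*x^2 - 9*x + 6.
∫_{-1}^{1} of each monomial x^k gives [2/(k+1) if k even, 0 if k odd]. Integrating term-by-term (or equivalently evaluating the antiderivative F(x) = -3*x^4/4 + 2*x^3/3 - 9*x^2/2 + 6*x at the endpoints):
  F(1) − F(−1) = 17/12 − (-143/12) = 40/3.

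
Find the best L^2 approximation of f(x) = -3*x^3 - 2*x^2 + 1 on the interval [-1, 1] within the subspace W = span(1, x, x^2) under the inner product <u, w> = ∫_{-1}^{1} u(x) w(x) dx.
g(x) = -2*x^2 - 9*x/5 + 1

The best approximation g ∈ W is the orthogonal projection of f onto W. Writing g = a_0 + a_1 x + a_2 x^2, the coefficients solve the normal equations G · a = b where
  G_{ij} = <φ_i, φ_j> and b_i = <f, φ_i>, with φ_0 = 1, φ_1 = x, φ_2 = x^2.
G =
  [2, 0, 2/3]
  [0, 2/3, 0]
  [2/3, 0, 2/5],
b = (2/3, -6/5, -2/15).
Solving gives a_0 = 1, a_1 = -9/5, a_2 = -2, so
  g(x) = -2*x^2 - 9*x/5 + 1.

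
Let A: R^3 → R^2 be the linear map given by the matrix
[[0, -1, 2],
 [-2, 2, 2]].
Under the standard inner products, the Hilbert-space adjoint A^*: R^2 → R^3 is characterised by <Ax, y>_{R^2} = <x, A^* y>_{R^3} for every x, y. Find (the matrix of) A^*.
A^* = A^T =
[[0, -2],
 [-1, 2],
 [2, 2]]

For real matrices with standard dot products, the defining identity <Ax, y> = <x, A^* y> gives (Ax)^T y = x^T (A^*) y, i.e. x^T A^T y = x^T (A^*) y. Since this holds for all x, y, we must have A^* = A^T. Therefore
A^* =
[[0, -2],
 [-1, 2],
 [2, 2]].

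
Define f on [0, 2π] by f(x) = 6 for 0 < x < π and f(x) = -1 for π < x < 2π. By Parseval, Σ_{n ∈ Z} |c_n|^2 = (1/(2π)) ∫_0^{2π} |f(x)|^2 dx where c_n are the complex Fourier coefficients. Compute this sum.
Σ |c_n|^2 = 37/2

Parseval equates the L^2 energy of f (normalised by 1/(2π)) with the ℓ^2 sum of its Fourier coefficients: (1/(2π)) ∫_0^{2π} |f|^2 = Σ |c_n|^2.
Compute the left side: (1/(2π)) [∫_0^π 6^2 dx + ∫_π^{2π} (-1)^2 dx] = (1/(2π)) · (36π + 1π) = (36 + 1)/2 = 37/2.
So Σ_{n ∈ Z} |c_n|^2 = 37/2.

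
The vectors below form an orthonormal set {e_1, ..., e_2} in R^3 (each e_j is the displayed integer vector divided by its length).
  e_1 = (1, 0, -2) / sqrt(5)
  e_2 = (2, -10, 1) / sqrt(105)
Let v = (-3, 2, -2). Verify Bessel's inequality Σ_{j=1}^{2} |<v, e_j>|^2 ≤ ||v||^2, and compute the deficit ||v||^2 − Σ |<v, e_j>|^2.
Σ |<v, e_j>|^2 = 23/3; ||v||^2 = 17; deficit = 28/3

Write each e_j = u_j / sqrt(<u_j, u_j>) where u_j is the displayed integer vector. Then <v, e_j> = <v, u_j> / sqrt(<u_j, u_j>), so |<v, e_j>|^2 = <v, u_j>^2 / <u_j, u_j>.
Coefficients: <v, e_1> = 1/sqrt(5), <v, e_2> = -28/sqrt(105).
Square and sum: Σ |<v, e_j>|^2 = 23/3.
Compute ||v||^2 = v·v = 17.
Deficit = 17 − 23/3 = 28/3 ≥ 0, confirming Bessel's inequality. (The deficit equals ||v − Σ <v,e_j> e_j||^2, the squared distance from v to span{e_j}.)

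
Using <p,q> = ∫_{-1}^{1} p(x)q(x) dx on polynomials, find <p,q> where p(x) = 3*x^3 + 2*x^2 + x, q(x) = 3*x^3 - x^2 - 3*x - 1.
<p,q> = -416/105

Expand the product: p(x)·q(x) = 9*x^6 + 3*x^5 - 8*x^4 - 10*x^3 - 5*x^2 - x.
∫_{-1}^{1} of each monomial x^k gives [2/(k+1) if k even, 0 if k odd]. Integrating term-by-term (or equivalently evaluating the antiderivative F(x) = 9*x^7/7 + x^6/2 - 8*x^5/5 - 5*x^4/2 - 5*x^3/3 - x^2/2 at the endpoints):
  F(1) − F(−1) = -941/210 − (-109/210) = -416/105.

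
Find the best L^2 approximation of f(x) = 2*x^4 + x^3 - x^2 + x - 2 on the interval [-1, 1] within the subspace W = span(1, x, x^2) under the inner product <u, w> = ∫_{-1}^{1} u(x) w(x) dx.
g(x) = 5*x^2/7 + 8*x/5 - 76/35

The best approximation g ∈ W is the orthogonal projection of f onto W. Writing g = a_0 + a_1 x + a_2 x^2, the coefficients solve the normal equations G · a = b where
  G_{ij} = <φ_i, φ_j> and b_i = <f, φ_i>, with φ_0 = 1, φ_1 = x, φ_2 = x^2.
G =
  [2, 0, 2/3]
  [0, 2/3, 0]
  [2/3, 0, 2/5],
b = (-58/15, 16/15, -122/105).
Solving gives a_0 = -76/35, a_1 = 8/5, a_2 = 5/7, so
  g(x) = 5*x^2/7 + 8*x/5 - 76/35.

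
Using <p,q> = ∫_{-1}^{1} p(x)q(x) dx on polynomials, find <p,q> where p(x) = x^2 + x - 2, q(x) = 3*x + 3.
<p,q> = -8

Expand the product: p(x)·q(x) = 3*x^3 + 6*x^2 - 3*x - 6.
∫_{-1}^{1} of each monomial x^k gives [2/(k+1) if k even, 0 if k odd]. Integrating term-by-term (or equivalently evaluating the antiderivative F(x) = 3*x^4/4 + 2*x^3 - 3*x^2/2 - 6*x at the endpoints):
  F(1) − F(−1) = -19/4 − (13/4) = -8.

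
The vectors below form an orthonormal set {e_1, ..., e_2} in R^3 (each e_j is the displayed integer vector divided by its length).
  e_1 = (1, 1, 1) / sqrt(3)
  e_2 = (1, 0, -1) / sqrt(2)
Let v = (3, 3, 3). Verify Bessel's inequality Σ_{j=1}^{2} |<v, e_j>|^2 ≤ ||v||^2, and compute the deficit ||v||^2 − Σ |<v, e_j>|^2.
Σ |<v, e_j>|^2 = 27; ||v||^2 = 27; deficit = 0

Write each e_j = u_j / sqrt(<u_j, u_j>) where u_j is the displayed integer vector. Then <v, e_j> = <v, u_j> / sqrt(<u_j, u_j>), so |<v, e_j>|^2 = <v, u_j>^2 / <u_j, u_j>.
Coefficients: <v, e_1> = 9/sqrt(3), <v, e_2> = 0/sqrt(2).
Square and sum: Σ |<v, e_j>|^2 = 27.
Compute ||v||^2 = v·v = 27.
Deficit = 27 − 27 = 0 ≥ 0, confirming Bessel's inequality. (The deficit equals ||v − Σ <v,e_j> e_j||^2, the squared distance from v to span{e_j}.)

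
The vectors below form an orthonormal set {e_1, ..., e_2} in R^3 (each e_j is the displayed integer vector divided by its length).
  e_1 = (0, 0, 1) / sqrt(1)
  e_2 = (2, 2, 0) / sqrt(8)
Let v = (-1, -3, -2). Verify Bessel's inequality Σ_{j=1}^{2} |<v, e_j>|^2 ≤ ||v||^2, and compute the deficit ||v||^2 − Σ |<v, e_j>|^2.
Σ |<v, e_j>|^2 = 12; ||v||^2 = 14; deficit = 2

Write each e_j = u_j / sqrt(<u_j, u_j>) where u_j is the displayed integer vector. Then <v, e_j> = <v, u_j> / sqrt(<u_j, u_j>), so |<v, e_j>|^2 = <v, u_j>^2 / <u_j, u_j>.
Coefficients: <v, e_1> = -2/sqrt(1), <v, e_2> = -8/sqrt(8).
Square and sum: Σ |<v, e_j>|^2 = 12.
Compute ||v||^2 = v·v = 14.
Deficit = 14 − 12 = 2 ≥ 0, confirming Bessel's inequality. (The deficit equals ||v − Σ <v,e_j> e_j||^2, the squared distance from v to span{e_j}.)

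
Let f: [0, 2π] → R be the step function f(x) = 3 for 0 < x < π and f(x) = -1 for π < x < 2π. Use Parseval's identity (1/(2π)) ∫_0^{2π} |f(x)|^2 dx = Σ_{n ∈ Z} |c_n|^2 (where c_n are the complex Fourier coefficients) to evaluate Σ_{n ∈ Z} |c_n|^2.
Σ |c_n|^2 = 5

Parseval equates the L^2 energy of f (normalised by 1/(2π)) with the ℓ^2 sum of its Fourier coefficients: (1/(2π)) ∫_0^{2π} |f|^2 = Σ |c_n|^2.
Compute the left side: (1/(2π)) [∫_0^π 3^2 dx + ∫_π^{2π} (-1)^2 dx] = (1/(2π)) · (9π + 1π) = (9 + 1)/2 = 5.
So Σ_{n ∈ Z} |c_n|^2 = 5.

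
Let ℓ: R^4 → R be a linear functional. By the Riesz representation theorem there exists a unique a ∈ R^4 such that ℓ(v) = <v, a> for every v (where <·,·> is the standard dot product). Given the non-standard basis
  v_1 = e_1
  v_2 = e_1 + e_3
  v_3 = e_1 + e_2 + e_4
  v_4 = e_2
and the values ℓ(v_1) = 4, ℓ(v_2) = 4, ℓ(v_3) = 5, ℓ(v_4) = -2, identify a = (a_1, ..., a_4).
a = (4, -2, 0, 3)

Write a = (a_1, ..., a_4) in the standard basis. For each basis vector v_i, ℓ(v_i) = <v_i, a> is a linear equation in the a_j's. Collect the n equations into a matrix system V a = ℓ, where row i of V is v_i (expressed in the standard basis). Since V is invertible (lower-triangular with 1s on the diagonal, up to permutation), solve by back-substitution:
  V =
[[1, 0, 0, 0],
 [1, 0, 1, 0],
 [1, 1, 0, 1],
 [0, 1, 0, 0]]
  V a = (4, 4, 5, -2)
Solving gives a = (4, -2, 0, 3).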